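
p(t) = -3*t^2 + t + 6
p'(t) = 1 - 6*t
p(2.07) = -4.78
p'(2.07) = -11.42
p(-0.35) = 5.28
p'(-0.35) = 3.10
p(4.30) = -45.17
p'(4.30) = -24.80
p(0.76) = 5.03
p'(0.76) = -3.56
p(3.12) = -20.08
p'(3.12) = -17.72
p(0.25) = 6.06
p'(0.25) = -0.50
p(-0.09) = 5.89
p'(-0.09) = 1.54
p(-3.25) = -28.94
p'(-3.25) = 20.50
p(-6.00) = -108.00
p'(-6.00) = 37.00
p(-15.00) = -684.00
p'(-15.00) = 91.00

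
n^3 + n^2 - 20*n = n*(n - 4)*(n + 5)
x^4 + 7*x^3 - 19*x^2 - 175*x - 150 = (x - 5)*(x + 1)*(x + 5)*(x + 6)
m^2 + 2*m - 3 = (m - 1)*(m + 3)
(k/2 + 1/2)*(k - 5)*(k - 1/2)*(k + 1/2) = k^4/2 - 2*k^3 - 21*k^2/8 + k/2 + 5/8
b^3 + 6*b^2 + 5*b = b*(b + 1)*(b + 5)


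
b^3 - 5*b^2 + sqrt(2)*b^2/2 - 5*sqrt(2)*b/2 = b*(b - 5)*(b + sqrt(2)/2)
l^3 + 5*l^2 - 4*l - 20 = (l - 2)*(l + 2)*(l + 5)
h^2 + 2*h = h*(h + 2)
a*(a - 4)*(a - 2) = a^3 - 6*a^2 + 8*a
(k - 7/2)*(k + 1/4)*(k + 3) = k^3 - k^2/4 - 85*k/8 - 21/8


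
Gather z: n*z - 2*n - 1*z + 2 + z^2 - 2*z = -2*n + z^2 + z*(n - 3) + 2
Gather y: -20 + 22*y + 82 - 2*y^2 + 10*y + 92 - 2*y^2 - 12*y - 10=-4*y^2 + 20*y + 144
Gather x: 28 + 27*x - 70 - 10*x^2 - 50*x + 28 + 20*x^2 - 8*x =10*x^2 - 31*x - 14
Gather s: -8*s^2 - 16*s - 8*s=-8*s^2 - 24*s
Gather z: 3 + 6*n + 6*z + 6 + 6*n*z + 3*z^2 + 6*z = 6*n + 3*z^2 + z*(6*n + 12) + 9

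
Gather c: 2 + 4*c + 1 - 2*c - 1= 2*c + 2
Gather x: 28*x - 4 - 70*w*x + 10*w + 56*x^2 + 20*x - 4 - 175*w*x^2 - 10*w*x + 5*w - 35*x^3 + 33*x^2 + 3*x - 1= 15*w - 35*x^3 + x^2*(89 - 175*w) + x*(51 - 80*w) - 9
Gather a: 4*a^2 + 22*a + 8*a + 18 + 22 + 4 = 4*a^2 + 30*a + 44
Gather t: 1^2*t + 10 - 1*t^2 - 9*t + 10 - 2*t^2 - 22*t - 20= -3*t^2 - 30*t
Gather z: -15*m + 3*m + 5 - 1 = 4 - 12*m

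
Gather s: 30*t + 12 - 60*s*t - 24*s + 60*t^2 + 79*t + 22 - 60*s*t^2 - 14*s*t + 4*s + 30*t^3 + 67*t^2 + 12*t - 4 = s*(-60*t^2 - 74*t - 20) + 30*t^3 + 127*t^2 + 121*t + 30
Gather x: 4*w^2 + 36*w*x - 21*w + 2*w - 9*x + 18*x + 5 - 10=4*w^2 - 19*w + x*(36*w + 9) - 5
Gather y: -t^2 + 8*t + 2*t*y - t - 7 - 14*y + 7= -t^2 + 7*t + y*(2*t - 14)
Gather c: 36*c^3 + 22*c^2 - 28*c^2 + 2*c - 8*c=36*c^3 - 6*c^2 - 6*c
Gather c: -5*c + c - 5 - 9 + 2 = -4*c - 12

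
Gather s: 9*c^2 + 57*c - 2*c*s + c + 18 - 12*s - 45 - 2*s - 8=9*c^2 + 58*c + s*(-2*c - 14) - 35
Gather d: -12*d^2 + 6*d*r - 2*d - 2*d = -12*d^2 + d*(6*r - 4)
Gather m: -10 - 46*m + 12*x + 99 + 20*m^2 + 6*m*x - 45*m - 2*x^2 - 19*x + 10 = 20*m^2 + m*(6*x - 91) - 2*x^2 - 7*x + 99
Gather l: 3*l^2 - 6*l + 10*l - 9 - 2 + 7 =3*l^2 + 4*l - 4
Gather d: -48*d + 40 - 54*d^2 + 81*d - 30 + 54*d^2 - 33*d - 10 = 0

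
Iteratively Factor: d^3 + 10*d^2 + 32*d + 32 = (d + 4)*(d^2 + 6*d + 8) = (d + 4)^2*(d + 2)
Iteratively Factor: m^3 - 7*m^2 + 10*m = (m)*(m^2 - 7*m + 10) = m*(m - 5)*(m - 2)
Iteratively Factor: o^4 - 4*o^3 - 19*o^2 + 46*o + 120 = (o - 4)*(o^3 - 19*o - 30) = (o - 5)*(o - 4)*(o^2 + 5*o + 6) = (o - 5)*(o - 4)*(o + 3)*(o + 2)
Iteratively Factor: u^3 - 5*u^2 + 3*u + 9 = (u - 3)*(u^2 - 2*u - 3) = (u - 3)*(u + 1)*(u - 3)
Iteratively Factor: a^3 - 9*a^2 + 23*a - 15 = (a - 3)*(a^2 - 6*a + 5) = (a - 5)*(a - 3)*(a - 1)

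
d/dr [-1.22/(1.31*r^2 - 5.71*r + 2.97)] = (3.1964*r - 6.9662)/(1.31*r^2 - 5.71*r + 2.97)^2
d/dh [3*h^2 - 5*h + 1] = 6*h - 5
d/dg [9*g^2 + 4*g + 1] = 18*g + 4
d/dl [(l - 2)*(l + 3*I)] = 2*l - 2 + 3*I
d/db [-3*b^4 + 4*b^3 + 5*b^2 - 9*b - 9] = -12*b^3 + 12*b^2 + 10*b - 9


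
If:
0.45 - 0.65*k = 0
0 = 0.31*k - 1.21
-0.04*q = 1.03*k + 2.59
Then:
No Solution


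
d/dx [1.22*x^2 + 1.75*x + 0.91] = 2.44*x + 1.75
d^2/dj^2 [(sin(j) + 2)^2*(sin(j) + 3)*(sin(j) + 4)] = -16*sin(j)^4 - 99*sin(j)^3 - 164*sin(j)^2 - 10*sin(j) + 88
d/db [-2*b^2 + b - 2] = 1 - 4*b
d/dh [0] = 0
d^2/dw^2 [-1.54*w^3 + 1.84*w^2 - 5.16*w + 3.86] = 3.68 - 9.24*w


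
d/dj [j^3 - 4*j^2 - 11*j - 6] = 3*j^2 - 8*j - 11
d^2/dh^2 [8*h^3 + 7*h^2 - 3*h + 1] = 48*h + 14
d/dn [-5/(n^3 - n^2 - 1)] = 5*n*(3*n - 2)/(-n^3 + n^2 + 1)^2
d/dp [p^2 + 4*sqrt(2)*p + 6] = 2*p + 4*sqrt(2)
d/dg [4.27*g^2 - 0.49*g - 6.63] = 8.54*g - 0.49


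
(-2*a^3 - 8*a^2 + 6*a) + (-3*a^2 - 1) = -2*a^3 - 11*a^2 + 6*a - 1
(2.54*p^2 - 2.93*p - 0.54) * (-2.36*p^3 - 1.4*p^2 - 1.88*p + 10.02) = -5.9944*p^5 + 3.3588*p^4 + 0.6012*p^3 + 31.7152*p^2 - 28.3434*p - 5.4108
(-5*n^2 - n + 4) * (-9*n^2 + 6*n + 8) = 45*n^4 - 21*n^3 - 82*n^2 + 16*n + 32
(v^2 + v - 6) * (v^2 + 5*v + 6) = v^4 + 6*v^3 + 5*v^2 - 24*v - 36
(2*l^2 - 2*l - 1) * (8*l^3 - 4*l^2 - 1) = 16*l^5 - 24*l^4 + 2*l^2 + 2*l + 1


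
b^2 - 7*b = b*(b - 7)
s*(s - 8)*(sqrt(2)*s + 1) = sqrt(2)*s^3 - 8*sqrt(2)*s^2 + s^2 - 8*s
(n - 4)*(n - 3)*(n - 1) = n^3 - 8*n^2 + 19*n - 12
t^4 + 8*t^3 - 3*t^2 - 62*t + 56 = (t - 2)*(t - 1)*(t + 4)*(t + 7)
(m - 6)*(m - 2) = m^2 - 8*m + 12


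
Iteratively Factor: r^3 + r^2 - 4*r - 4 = (r - 2)*(r^2 + 3*r + 2) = (r - 2)*(r + 2)*(r + 1)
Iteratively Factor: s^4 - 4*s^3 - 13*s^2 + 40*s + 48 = (s + 3)*(s^3 - 7*s^2 + 8*s + 16) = (s - 4)*(s + 3)*(s^2 - 3*s - 4) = (s - 4)^2*(s + 3)*(s + 1)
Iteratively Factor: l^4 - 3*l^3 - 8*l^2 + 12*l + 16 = (l - 4)*(l^3 + l^2 - 4*l - 4) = (l - 4)*(l + 2)*(l^2 - l - 2) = (l - 4)*(l + 1)*(l + 2)*(l - 2)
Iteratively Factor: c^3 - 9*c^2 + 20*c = (c - 4)*(c^2 - 5*c) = (c - 5)*(c - 4)*(c)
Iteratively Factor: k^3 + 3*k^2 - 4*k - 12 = (k - 2)*(k^2 + 5*k + 6) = (k - 2)*(k + 3)*(k + 2)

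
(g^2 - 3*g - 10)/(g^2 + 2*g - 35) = (g + 2)/(g + 7)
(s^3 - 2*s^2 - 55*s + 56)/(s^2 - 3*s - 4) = (-s^3 + 2*s^2 + 55*s - 56)/(-s^2 + 3*s + 4)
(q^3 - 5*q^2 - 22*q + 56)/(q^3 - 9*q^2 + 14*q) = (q + 4)/q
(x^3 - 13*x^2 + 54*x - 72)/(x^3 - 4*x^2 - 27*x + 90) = (x - 4)/(x + 5)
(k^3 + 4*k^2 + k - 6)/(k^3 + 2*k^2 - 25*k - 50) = (k^2 + 2*k - 3)/(k^2 - 25)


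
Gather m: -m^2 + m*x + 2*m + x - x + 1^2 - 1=-m^2 + m*(x + 2)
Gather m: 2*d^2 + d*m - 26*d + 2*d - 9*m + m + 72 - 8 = 2*d^2 - 24*d + m*(d - 8) + 64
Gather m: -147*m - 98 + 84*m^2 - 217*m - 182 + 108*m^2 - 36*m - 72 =192*m^2 - 400*m - 352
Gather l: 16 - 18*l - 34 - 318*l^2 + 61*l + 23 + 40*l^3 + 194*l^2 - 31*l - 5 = 40*l^3 - 124*l^2 + 12*l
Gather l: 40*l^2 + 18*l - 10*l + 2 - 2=40*l^2 + 8*l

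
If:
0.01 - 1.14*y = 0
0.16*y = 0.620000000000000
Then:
No Solution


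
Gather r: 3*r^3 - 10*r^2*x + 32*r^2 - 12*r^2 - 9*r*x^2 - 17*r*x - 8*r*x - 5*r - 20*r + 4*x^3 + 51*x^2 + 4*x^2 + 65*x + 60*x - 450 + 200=3*r^3 + r^2*(20 - 10*x) + r*(-9*x^2 - 25*x - 25) + 4*x^3 + 55*x^2 + 125*x - 250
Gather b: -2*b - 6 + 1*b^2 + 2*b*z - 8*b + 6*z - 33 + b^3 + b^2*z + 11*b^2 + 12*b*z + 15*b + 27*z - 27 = b^3 + b^2*(z + 12) + b*(14*z + 5) + 33*z - 66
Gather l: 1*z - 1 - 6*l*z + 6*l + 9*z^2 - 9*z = l*(6 - 6*z) + 9*z^2 - 8*z - 1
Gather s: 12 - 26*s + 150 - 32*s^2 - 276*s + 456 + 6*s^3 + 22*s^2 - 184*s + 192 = 6*s^3 - 10*s^2 - 486*s + 810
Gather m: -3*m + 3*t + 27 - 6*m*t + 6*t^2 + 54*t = m*(-6*t - 3) + 6*t^2 + 57*t + 27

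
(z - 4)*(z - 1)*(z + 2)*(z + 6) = z^4 + 3*z^3 - 24*z^2 - 28*z + 48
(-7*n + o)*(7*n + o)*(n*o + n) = -49*n^3*o - 49*n^3 + n*o^3 + n*o^2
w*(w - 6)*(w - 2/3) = w^3 - 20*w^2/3 + 4*w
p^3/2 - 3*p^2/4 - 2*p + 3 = (p/2 + 1)*(p - 2)*(p - 3/2)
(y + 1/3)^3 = y^3 + y^2 + y/3 + 1/27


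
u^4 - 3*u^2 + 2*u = u*(u - 1)^2*(u + 2)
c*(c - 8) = c^2 - 8*c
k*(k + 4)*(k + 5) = k^3 + 9*k^2 + 20*k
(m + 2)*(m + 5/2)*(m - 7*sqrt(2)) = m^3 - 7*sqrt(2)*m^2 + 9*m^2/2 - 63*sqrt(2)*m/2 + 5*m - 35*sqrt(2)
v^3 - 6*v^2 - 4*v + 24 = (v - 6)*(v - 2)*(v + 2)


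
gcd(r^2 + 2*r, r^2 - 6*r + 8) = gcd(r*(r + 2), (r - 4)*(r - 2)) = 1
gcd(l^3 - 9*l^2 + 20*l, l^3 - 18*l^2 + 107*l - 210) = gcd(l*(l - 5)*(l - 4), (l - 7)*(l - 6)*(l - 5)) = l - 5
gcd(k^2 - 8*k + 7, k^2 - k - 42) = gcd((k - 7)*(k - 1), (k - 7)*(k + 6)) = k - 7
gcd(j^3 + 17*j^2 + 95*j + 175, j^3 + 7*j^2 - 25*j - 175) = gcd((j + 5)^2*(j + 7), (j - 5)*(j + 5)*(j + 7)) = j^2 + 12*j + 35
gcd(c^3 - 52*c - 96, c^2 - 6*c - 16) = c^2 - 6*c - 16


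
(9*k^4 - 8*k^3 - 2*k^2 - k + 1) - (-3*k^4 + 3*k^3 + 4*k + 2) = 12*k^4 - 11*k^3 - 2*k^2 - 5*k - 1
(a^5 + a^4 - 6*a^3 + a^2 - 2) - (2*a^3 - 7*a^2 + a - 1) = a^5 + a^4 - 8*a^3 + 8*a^2 - a - 1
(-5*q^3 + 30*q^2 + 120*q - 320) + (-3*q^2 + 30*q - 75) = -5*q^3 + 27*q^2 + 150*q - 395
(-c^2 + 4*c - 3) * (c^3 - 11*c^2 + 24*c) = -c^5 + 15*c^4 - 71*c^3 + 129*c^2 - 72*c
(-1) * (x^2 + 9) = -x^2 - 9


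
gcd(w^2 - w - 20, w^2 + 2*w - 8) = w + 4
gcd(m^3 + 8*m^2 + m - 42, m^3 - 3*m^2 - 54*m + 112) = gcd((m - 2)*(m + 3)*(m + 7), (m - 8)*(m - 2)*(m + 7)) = m^2 + 5*m - 14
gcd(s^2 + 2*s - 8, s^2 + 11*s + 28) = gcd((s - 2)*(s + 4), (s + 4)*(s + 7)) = s + 4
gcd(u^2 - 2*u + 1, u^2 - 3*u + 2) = u - 1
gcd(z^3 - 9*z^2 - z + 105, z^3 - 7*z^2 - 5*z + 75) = z^2 - 2*z - 15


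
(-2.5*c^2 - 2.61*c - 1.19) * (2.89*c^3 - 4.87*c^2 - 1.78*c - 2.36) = -7.225*c^5 + 4.6321*c^4 + 13.7216*c^3 + 16.3411*c^2 + 8.2778*c + 2.8084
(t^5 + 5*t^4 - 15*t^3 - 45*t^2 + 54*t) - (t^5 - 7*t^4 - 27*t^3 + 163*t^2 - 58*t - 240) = 12*t^4 + 12*t^3 - 208*t^2 + 112*t + 240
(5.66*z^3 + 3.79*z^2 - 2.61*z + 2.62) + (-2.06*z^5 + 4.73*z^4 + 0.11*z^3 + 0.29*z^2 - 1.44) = -2.06*z^5 + 4.73*z^4 + 5.77*z^3 + 4.08*z^2 - 2.61*z + 1.18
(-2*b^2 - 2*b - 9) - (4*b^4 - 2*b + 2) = -4*b^4 - 2*b^2 - 11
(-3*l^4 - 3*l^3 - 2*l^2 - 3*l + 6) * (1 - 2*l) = 6*l^5 + 3*l^4 + l^3 + 4*l^2 - 15*l + 6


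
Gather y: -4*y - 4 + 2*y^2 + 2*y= 2*y^2 - 2*y - 4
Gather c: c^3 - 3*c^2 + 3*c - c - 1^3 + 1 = c^3 - 3*c^2 + 2*c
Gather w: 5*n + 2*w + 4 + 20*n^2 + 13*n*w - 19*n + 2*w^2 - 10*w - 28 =20*n^2 - 14*n + 2*w^2 + w*(13*n - 8) - 24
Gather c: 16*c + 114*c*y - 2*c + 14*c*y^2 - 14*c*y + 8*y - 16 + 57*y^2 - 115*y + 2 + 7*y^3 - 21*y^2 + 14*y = c*(14*y^2 + 100*y + 14) + 7*y^3 + 36*y^2 - 93*y - 14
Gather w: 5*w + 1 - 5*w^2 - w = -5*w^2 + 4*w + 1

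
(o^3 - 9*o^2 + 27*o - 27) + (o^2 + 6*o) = o^3 - 8*o^2 + 33*o - 27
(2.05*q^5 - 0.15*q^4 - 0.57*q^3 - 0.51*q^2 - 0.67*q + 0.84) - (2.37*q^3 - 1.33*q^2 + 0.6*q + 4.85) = 2.05*q^5 - 0.15*q^4 - 2.94*q^3 + 0.82*q^2 - 1.27*q - 4.01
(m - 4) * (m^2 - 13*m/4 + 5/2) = m^3 - 29*m^2/4 + 31*m/2 - 10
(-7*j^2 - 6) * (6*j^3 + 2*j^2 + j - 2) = -42*j^5 - 14*j^4 - 43*j^3 + 2*j^2 - 6*j + 12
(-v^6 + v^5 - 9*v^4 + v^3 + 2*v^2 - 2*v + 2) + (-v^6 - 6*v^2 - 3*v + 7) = -2*v^6 + v^5 - 9*v^4 + v^3 - 4*v^2 - 5*v + 9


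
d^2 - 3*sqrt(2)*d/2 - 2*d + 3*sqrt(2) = (d - 2)*(d - 3*sqrt(2)/2)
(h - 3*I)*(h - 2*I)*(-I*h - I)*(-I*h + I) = -h^4 + 5*I*h^3 + 7*h^2 - 5*I*h - 6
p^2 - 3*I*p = p*(p - 3*I)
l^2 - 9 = (l - 3)*(l + 3)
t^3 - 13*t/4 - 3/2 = (t - 2)*(t + 1/2)*(t + 3/2)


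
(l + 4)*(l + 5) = l^2 + 9*l + 20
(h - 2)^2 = h^2 - 4*h + 4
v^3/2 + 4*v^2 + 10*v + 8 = (v/2 + 1)*(v + 2)*(v + 4)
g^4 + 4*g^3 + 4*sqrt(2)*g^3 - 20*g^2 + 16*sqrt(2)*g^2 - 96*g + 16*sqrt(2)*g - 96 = (g + 2)^2*(g - 2*sqrt(2))*(g + 6*sqrt(2))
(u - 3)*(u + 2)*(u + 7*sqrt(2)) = u^3 - u^2 + 7*sqrt(2)*u^2 - 7*sqrt(2)*u - 6*u - 42*sqrt(2)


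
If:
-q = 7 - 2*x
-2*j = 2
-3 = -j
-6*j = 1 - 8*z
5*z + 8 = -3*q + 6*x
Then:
No Solution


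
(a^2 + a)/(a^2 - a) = (a + 1)/(a - 1)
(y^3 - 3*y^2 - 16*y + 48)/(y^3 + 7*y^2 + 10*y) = (y^3 - 3*y^2 - 16*y + 48)/(y*(y^2 + 7*y + 10))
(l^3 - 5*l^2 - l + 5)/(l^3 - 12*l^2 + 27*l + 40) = (l - 1)/(l - 8)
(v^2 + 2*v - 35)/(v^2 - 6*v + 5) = (v + 7)/(v - 1)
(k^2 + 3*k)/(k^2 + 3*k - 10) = k*(k + 3)/(k^2 + 3*k - 10)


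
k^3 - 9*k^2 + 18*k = k*(k - 6)*(k - 3)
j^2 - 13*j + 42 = (j - 7)*(j - 6)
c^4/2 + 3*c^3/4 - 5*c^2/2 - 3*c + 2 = (c/2 + 1)*(c - 2)*(c - 1/2)*(c + 2)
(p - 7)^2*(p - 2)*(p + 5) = p^4 - 11*p^3 - 3*p^2 + 287*p - 490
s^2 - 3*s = s*(s - 3)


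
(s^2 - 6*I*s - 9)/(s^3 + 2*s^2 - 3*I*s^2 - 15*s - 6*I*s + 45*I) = (s - 3*I)/(s^2 + 2*s - 15)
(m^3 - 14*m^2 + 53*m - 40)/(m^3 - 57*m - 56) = (m^2 - 6*m + 5)/(m^2 + 8*m + 7)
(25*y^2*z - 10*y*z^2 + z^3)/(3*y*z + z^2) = (25*y^2 - 10*y*z + z^2)/(3*y + z)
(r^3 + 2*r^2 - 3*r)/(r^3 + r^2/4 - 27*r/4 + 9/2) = 4*r*(r - 1)/(4*r^2 - 11*r + 6)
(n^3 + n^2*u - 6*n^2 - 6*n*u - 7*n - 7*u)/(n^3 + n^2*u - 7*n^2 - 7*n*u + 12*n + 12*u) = (n^2 - 6*n - 7)/(n^2 - 7*n + 12)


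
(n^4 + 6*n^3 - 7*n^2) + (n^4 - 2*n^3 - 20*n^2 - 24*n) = 2*n^4 + 4*n^3 - 27*n^2 - 24*n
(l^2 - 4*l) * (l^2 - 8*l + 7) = l^4 - 12*l^3 + 39*l^2 - 28*l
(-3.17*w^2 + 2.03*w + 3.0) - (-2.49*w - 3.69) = -3.17*w^2 + 4.52*w + 6.69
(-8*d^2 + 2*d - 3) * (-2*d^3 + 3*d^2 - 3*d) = 16*d^5 - 28*d^4 + 36*d^3 - 15*d^2 + 9*d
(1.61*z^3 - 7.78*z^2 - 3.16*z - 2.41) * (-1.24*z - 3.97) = -1.9964*z^4 + 3.2555*z^3 + 34.805*z^2 + 15.5336*z + 9.5677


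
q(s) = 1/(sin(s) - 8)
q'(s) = -cos(s)/(sin(s) - 8)^2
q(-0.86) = -0.11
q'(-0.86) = -0.01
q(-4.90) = -0.14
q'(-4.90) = -0.00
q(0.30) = -0.13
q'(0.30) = -0.02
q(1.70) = -0.14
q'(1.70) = 0.00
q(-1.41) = -0.11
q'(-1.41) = -0.00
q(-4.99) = -0.14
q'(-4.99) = -0.01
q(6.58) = -0.13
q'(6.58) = -0.02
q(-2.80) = -0.12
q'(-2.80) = 0.01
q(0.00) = -0.12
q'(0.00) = -0.02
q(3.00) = -0.13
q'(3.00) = 0.02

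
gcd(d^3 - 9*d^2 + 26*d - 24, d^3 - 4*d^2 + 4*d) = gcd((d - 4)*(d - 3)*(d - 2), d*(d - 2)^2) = d - 2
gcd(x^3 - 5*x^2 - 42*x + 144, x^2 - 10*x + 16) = x - 8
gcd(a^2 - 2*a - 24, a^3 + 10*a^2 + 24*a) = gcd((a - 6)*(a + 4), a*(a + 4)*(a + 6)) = a + 4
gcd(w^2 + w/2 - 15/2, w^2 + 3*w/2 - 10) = w - 5/2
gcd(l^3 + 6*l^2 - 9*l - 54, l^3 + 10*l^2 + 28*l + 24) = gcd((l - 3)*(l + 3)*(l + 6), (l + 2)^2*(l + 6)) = l + 6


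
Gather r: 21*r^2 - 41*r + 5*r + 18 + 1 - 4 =21*r^2 - 36*r + 15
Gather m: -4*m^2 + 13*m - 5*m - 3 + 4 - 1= -4*m^2 + 8*m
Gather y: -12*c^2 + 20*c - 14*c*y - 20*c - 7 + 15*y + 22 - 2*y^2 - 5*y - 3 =-12*c^2 - 2*y^2 + y*(10 - 14*c) + 12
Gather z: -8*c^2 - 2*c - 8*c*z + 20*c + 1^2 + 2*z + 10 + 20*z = -8*c^2 + 18*c + z*(22 - 8*c) + 11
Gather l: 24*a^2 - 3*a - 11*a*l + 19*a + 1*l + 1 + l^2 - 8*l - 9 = 24*a^2 + 16*a + l^2 + l*(-11*a - 7) - 8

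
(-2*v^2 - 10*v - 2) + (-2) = -2*v^2 - 10*v - 4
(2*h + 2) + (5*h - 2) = 7*h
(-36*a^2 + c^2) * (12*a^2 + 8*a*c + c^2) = -432*a^4 - 288*a^3*c - 24*a^2*c^2 + 8*a*c^3 + c^4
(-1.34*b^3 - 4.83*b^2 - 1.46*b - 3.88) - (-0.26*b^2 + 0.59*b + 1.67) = -1.34*b^3 - 4.57*b^2 - 2.05*b - 5.55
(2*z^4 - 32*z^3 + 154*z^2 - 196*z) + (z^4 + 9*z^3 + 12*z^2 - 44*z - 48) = 3*z^4 - 23*z^3 + 166*z^2 - 240*z - 48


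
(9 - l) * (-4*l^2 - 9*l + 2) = 4*l^3 - 27*l^2 - 83*l + 18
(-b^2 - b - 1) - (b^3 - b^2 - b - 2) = 1 - b^3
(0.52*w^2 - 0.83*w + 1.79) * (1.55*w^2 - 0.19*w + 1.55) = 0.806*w^4 - 1.3853*w^3 + 3.7382*w^2 - 1.6266*w + 2.7745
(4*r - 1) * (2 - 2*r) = -8*r^2 + 10*r - 2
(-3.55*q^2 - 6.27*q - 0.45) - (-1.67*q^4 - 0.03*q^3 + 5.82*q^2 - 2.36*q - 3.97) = 1.67*q^4 + 0.03*q^3 - 9.37*q^2 - 3.91*q + 3.52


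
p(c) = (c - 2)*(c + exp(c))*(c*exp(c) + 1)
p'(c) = (c - 2)*(c + exp(c))*(c*exp(c) + exp(c)) + (c - 2)*(c*exp(c) + 1)*(exp(c) + 1) + (c + exp(c))*(c*exp(c) + 1)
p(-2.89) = 11.63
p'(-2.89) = -8.17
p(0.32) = -4.11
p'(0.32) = -8.49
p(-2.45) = 8.29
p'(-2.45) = -6.99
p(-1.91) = 4.94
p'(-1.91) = -5.41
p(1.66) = -22.89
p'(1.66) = 13.71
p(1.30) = -20.07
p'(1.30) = -19.54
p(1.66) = -22.89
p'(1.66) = 13.71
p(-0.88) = 0.85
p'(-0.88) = -2.82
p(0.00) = -2.00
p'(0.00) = -5.00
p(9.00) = 4141229288.83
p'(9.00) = 9330052245.13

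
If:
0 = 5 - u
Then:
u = 5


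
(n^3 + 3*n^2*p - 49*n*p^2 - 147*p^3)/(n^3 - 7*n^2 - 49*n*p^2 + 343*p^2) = (n + 3*p)/(n - 7)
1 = 1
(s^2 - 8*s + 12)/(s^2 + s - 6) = (s - 6)/(s + 3)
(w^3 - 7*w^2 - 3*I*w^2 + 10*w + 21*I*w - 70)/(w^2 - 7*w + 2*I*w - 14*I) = w - 5*I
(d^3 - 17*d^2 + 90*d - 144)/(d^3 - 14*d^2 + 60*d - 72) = (d^2 - 11*d + 24)/(d^2 - 8*d + 12)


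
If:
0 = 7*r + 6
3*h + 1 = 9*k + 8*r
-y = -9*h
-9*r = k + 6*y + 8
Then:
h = -73/3423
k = 988/1141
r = -6/7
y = -219/1141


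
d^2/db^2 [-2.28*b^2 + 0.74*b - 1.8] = -4.56000000000000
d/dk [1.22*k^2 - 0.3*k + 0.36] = 2.44*k - 0.3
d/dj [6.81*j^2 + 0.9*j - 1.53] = 13.62*j + 0.9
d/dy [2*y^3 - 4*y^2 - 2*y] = 6*y^2 - 8*y - 2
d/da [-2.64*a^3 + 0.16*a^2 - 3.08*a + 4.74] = -7.92*a^2 + 0.32*a - 3.08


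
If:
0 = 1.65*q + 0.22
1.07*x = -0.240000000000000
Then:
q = -0.13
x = -0.22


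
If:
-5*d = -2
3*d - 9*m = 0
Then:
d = 2/5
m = 2/15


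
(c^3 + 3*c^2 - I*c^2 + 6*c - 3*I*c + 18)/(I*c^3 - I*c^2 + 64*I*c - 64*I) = I*(-c^3 - 3*c^2 + I*c^2 - 6*c + 3*I*c - 18)/(c^3 - c^2 + 64*c - 64)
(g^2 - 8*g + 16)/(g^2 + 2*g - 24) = (g - 4)/(g + 6)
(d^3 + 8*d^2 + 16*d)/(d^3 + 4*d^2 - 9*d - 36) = d*(d + 4)/(d^2 - 9)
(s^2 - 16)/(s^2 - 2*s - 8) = (s + 4)/(s + 2)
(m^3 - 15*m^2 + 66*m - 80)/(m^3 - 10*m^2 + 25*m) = (m^2 - 10*m + 16)/(m*(m - 5))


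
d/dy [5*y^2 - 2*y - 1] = 10*y - 2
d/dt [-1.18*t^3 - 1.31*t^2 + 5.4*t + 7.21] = -3.54*t^2 - 2.62*t + 5.4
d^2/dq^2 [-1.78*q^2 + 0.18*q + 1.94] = -3.56000000000000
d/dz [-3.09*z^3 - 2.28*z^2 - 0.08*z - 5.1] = -9.27*z^2 - 4.56*z - 0.08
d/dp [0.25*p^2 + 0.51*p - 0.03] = 0.5*p + 0.51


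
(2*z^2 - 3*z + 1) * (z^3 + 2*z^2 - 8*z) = 2*z^5 + z^4 - 21*z^3 + 26*z^2 - 8*z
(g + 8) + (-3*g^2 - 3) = -3*g^2 + g + 5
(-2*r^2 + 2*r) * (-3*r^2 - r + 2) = 6*r^4 - 4*r^3 - 6*r^2 + 4*r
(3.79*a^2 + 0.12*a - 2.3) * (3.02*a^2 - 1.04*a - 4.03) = 11.4458*a^4 - 3.5792*a^3 - 22.3445*a^2 + 1.9084*a + 9.269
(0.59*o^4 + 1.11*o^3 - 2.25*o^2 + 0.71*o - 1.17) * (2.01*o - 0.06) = 1.1859*o^5 + 2.1957*o^4 - 4.5891*o^3 + 1.5621*o^2 - 2.3943*o + 0.0702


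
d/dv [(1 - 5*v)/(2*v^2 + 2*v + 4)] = (-5*v^2 - 5*v + (2*v + 1)*(5*v - 1) - 10)/(2*(v^2 + v + 2)^2)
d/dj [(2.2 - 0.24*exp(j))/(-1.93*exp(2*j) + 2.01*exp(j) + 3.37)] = (-0.4632*exp(2*j) + 8.492*exp(j) - 5.2308)*exp(j)/(3.7249*exp(4*j) - 7.7586*exp(3*j) - 8.9681*exp(2*j) + 13.5474*exp(j) + 11.3569)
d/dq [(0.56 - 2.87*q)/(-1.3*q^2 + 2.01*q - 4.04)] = (-3.731*q^2 + 1.456*q + 10.4692)/(1.69*q^4 - 5.226*q^3 + 14.5441*q^2 - 16.2408*q + 16.3216)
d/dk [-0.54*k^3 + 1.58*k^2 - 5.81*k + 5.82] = -1.62*k^2 + 3.16*k - 5.81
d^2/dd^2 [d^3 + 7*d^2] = 6*d + 14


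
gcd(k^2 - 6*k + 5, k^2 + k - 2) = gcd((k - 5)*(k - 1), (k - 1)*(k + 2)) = k - 1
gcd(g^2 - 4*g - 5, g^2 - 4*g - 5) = g^2 - 4*g - 5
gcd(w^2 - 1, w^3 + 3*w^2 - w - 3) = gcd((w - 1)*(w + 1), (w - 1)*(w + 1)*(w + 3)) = w^2 - 1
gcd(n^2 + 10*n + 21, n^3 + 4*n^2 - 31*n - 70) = n + 7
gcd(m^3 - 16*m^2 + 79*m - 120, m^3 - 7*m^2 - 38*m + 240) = m^2 - 13*m + 40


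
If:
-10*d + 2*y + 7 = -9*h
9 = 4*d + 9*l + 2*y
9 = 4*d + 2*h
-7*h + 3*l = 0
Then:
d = 19/5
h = -31/10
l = -217/30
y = 589/20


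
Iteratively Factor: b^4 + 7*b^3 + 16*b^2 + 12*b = (b)*(b^3 + 7*b^2 + 16*b + 12) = b*(b + 2)*(b^2 + 5*b + 6) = b*(b + 2)*(b + 3)*(b + 2)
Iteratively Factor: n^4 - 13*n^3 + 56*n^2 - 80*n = (n - 4)*(n^3 - 9*n^2 + 20*n) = (n - 4)^2*(n^2 - 5*n) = (n - 5)*(n - 4)^2*(n)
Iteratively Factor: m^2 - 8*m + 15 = (m - 5)*(m - 3)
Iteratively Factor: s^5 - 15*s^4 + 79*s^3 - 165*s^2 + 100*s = (s - 1)*(s^4 - 14*s^3 + 65*s^2 - 100*s) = (s - 4)*(s - 1)*(s^3 - 10*s^2 + 25*s) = (s - 5)*(s - 4)*(s - 1)*(s^2 - 5*s) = (s - 5)^2*(s - 4)*(s - 1)*(s)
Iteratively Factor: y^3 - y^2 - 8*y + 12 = (y - 2)*(y^2 + y - 6) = (y - 2)^2*(y + 3)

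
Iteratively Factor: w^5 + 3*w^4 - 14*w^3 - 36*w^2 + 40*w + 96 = (w + 2)*(w^4 + w^3 - 16*w^2 - 4*w + 48) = (w - 3)*(w + 2)*(w^3 + 4*w^2 - 4*w - 16) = (w - 3)*(w + 2)*(w + 4)*(w^2 - 4) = (w - 3)*(w + 2)^2*(w + 4)*(w - 2)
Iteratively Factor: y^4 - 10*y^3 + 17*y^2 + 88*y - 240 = (y - 4)*(y^3 - 6*y^2 - 7*y + 60) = (y - 4)^2*(y^2 - 2*y - 15) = (y - 5)*(y - 4)^2*(y + 3)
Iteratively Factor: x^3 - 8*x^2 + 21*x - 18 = (x - 3)*(x^2 - 5*x + 6) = (x - 3)*(x - 2)*(x - 3)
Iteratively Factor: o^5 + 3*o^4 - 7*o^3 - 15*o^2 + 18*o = (o)*(o^4 + 3*o^3 - 7*o^2 - 15*o + 18) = o*(o + 3)*(o^3 - 7*o + 6) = o*(o + 3)^2*(o^2 - 3*o + 2) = o*(o - 1)*(o + 3)^2*(o - 2)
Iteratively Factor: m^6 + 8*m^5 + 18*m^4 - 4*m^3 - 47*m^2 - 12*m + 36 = (m + 2)*(m^5 + 6*m^4 + 6*m^3 - 16*m^2 - 15*m + 18) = (m + 2)^2*(m^4 + 4*m^3 - 2*m^2 - 12*m + 9) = (m - 1)*(m + 2)^2*(m^3 + 5*m^2 + 3*m - 9) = (m - 1)^2*(m + 2)^2*(m^2 + 6*m + 9) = (m - 1)^2*(m + 2)^2*(m + 3)*(m + 3)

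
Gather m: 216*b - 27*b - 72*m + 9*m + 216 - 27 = 189*b - 63*m + 189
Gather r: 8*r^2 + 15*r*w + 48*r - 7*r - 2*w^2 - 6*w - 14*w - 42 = 8*r^2 + r*(15*w + 41) - 2*w^2 - 20*w - 42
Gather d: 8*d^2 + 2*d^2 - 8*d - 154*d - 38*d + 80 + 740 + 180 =10*d^2 - 200*d + 1000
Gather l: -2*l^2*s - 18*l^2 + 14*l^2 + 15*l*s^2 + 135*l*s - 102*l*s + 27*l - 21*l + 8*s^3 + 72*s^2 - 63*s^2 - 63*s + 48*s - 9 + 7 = l^2*(-2*s - 4) + l*(15*s^2 + 33*s + 6) + 8*s^3 + 9*s^2 - 15*s - 2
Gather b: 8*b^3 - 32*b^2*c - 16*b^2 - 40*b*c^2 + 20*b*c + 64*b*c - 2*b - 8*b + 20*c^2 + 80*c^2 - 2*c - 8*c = 8*b^3 + b^2*(-32*c - 16) + b*(-40*c^2 + 84*c - 10) + 100*c^2 - 10*c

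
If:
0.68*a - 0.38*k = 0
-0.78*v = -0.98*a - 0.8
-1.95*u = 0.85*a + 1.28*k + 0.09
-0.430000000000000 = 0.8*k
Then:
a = -0.30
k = -0.54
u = 0.44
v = 0.65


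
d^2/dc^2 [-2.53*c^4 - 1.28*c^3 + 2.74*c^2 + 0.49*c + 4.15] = -30.36*c^2 - 7.68*c + 5.48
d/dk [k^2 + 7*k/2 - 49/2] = 2*k + 7/2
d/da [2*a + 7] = 2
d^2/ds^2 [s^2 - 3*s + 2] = 2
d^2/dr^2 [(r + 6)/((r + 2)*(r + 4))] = 2*(r^3 + 18*r^2 + 84*r + 120)/(r^6 + 18*r^5 + 132*r^4 + 504*r^3 + 1056*r^2 + 1152*r + 512)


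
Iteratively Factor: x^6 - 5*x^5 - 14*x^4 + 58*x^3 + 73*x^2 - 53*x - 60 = (x - 4)*(x^5 - x^4 - 18*x^3 - 14*x^2 + 17*x + 15) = (x - 4)*(x + 1)*(x^4 - 2*x^3 - 16*x^2 + 2*x + 15) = (x - 4)*(x - 1)*(x + 1)*(x^3 - x^2 - 17*x - 15) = (x - 4)*(x - 1)*(x + 1)*(x + 3)*(x^2 - 4*x - 5) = (x - 5)*(x - 4)*(x - 1)*(x + 1)*(x + 3)*(x + 1)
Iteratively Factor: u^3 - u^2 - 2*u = (u + 1)*(u^2 - 2*u) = (u - 2)*(u + 1)*(u)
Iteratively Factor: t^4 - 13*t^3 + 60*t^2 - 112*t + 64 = (t - 1)*(t^3 - 12*t^2 + 48*t - 64) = (t - 4)*(t - 1)*(t^2 - 8*t + 16) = (t - 4)^2*(t - 1)*(t - 4)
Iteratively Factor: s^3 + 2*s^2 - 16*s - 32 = (s + 4)*(s^2 - 2*s - 8) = (s - 4)*(s + 4)*(s + 2)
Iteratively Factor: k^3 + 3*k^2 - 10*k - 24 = (k + 4)*(k^2 - k - 6) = (k - 3)*(k + 4)*(k + 2)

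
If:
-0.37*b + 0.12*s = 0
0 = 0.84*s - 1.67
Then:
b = 0.64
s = 1.99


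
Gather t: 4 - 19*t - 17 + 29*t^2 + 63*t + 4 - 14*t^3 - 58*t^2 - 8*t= -14*t^3 - 29*t^2 + 36*t - 9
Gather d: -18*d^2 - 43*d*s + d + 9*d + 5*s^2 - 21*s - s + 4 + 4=-18*d^2 + d*(10 - 43*s) + 5*s^2 - 22*s + 8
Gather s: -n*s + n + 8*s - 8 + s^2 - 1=n + s^2 + s*(8 - n) - 9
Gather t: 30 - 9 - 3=18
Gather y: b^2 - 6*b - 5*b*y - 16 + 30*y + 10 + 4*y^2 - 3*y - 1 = b^2 - 6*b + 4*y^2 + y*(27 - 5*b) - 7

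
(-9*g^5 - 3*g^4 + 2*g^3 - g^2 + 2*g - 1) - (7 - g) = -9*g^5 - 3*g^4 + 2*g^3 - g^2 + 3*g - 8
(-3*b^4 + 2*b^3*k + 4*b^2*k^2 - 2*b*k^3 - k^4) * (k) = -3*b^4*k + 2*b^3*k^2 + 4*b^2*k^3 - 2*b*k^4 - k^5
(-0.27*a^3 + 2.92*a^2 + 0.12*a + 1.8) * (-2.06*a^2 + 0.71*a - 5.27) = 0.5562*a^5 - 6.2069*a^4 + 3.2489*a^3 - 19.0112*a^2 + 0.6456*a - 9.486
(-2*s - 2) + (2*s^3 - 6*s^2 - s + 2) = 2*s^3 - 6*s^2 - 3*s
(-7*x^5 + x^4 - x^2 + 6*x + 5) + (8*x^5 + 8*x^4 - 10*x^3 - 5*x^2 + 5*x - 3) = x^5 + 9*x^4 - 10*x^3 - 6*x^2 + 11*x + 2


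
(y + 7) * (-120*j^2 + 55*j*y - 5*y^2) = -120*j^2*y - 840*j^2 + 55*j*y^2 + 385*j*y - 5*y^3 - 35*y^2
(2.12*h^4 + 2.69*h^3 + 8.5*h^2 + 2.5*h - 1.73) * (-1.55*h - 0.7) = -3.286*h^5 - 5.6535*h^4 - 15.058*h^3 - 9.825*h^2 + 0.9315*h + 1.211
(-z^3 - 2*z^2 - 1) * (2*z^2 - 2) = -2*z^5 - 4*z^4 + 2*z^3 + 2*z^2 + 2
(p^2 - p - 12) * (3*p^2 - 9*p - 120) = 3*p^4 - 12*p^3 - 147*p^2 + 228*p + 1440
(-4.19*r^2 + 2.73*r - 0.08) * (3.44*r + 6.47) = -14.4136*r^3 - 17.7181*r^2 + 17.3879*r - 0.5176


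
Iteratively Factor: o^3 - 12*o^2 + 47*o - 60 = (o - 4)*(o^2 - 8*o + 15) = (o - 4)*(o - 3)*(o - 5)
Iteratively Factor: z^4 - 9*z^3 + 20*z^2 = (z)*(z^3 - 9*z^2 + 20*z) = z^2*(z^2 - 9*z + 20) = z^2*(z - 4)*(z - 5)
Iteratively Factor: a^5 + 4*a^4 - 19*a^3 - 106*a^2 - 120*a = (a)*(a^4 + 4*a^3 - 19*a^2 - 106*a - 120) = a*(a + 2)*(a^3 + 2*a^2 - 23*a - 60) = a*(a - 5)*(a + 2)*(a^2 + 7*a + 12) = a*(a - 5)*(a + 2)*(a + 4)*(a + 3)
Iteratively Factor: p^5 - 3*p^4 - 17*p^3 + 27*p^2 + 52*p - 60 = (p + 2)*(p^4 - 5*p^3 - 7*p^2 + 41*p - 30) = (p + 2)*(p + 3)*(p^3 - 8*p^2 + 17*p - 10) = (p - 1)*(p + 2)*(p + 3)*(p^2 - 7*p + 10) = (p - 5)*(p - 1)*(p + 2)*(p + 3)*(p - 2)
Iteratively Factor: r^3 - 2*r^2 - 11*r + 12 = (r + 3)*(r^2 - 5*r + 4) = (r - 4)*(r + 3)*(r - 1)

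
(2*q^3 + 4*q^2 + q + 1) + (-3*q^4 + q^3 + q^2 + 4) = -3*q^4 + 3*q^3 + 5*q^2 + q + 5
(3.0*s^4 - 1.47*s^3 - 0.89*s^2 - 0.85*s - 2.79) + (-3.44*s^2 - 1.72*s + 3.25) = 3.0*s^4 - 1.47*s^3 - 4.33*s^2 - 2.57*s + 0.46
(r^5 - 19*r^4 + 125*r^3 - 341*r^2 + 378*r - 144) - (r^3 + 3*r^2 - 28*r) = r^5 - 19*r^4 + 124*r^3 - 344*r^2 + 406*r - 144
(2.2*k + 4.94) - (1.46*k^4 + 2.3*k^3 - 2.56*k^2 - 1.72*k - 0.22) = -1.46*k^4 - 2.3*k^3 + 2.56*k^2 + 3.92*k + 5.16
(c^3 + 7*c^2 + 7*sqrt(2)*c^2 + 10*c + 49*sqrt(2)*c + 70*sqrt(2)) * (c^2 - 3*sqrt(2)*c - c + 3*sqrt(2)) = c^5 + 4*sqrt(2)*c^4 + 6*c^4 - 39*c^3 + 24*sqrt(2)*c^3 - 262*c^2 + 12*sqrt(2)*c^2 - 126*c - 40*sqrt(2)*c + 420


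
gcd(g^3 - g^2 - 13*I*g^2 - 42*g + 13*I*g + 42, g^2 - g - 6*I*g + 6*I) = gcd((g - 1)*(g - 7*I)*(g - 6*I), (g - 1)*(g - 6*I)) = g^2 + g*(-1 - 6*I) + 6*I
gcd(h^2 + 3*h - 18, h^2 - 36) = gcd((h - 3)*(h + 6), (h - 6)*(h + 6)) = h + 6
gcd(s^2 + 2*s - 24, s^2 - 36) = s + 6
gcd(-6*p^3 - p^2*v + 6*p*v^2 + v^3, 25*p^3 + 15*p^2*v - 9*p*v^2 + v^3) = p + v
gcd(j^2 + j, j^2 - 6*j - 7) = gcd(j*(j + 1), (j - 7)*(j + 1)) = j + 1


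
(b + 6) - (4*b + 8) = -3*b - 2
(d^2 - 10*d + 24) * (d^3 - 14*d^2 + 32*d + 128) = d^5 - 24*d^4 + 196*d^3 - 528*d^2 - 512*d + 3072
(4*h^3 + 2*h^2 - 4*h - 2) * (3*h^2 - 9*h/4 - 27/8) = 12*h^5 - 3*h^4 - 30*h^3 - 15*h^2/4 + 18*h + 27/4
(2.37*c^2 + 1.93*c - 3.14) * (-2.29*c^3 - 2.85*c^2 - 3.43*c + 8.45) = -5.4273*c^5 - 11.1742*c^4 - 6.439*c^3 + 22.3556*c^2 + 27.0787*c - 26.533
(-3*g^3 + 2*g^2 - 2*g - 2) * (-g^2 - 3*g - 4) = 3*g^5 + 7*g^4 + 8*g^3 + 14*g + 8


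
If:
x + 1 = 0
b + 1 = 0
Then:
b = -1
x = -1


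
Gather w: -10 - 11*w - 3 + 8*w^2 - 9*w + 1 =8*w^2 - 20*w - 12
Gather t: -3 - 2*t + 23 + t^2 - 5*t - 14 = t^2 - 7*t + 6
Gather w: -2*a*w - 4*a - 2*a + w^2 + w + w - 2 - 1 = -6*a + w^2 + w*(2 - 2*a) - 3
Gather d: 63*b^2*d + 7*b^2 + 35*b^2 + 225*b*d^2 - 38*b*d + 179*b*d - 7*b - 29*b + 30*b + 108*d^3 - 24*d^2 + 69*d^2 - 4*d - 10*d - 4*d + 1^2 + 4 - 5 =42*b^2 - 6*b + 108*d^3 + d^2*(225*b + 45) + d*(63*b^2 + 141*b - 18)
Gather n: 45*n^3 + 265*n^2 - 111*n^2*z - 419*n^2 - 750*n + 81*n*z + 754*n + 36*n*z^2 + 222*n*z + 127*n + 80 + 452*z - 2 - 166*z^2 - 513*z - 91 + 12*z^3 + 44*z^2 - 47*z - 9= 45*n^3 + n^2*(-111*z - 154) + n*(36*z^2 + 303*z + 131) + 12*z^3 - 122*z^2 - 108*z - 22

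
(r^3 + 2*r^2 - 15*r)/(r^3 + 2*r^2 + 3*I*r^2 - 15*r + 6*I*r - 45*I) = r/(r + 3*I)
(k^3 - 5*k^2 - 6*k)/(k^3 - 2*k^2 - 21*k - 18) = k/(k + 3)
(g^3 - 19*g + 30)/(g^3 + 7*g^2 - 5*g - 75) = (g - 2)/(g + 5)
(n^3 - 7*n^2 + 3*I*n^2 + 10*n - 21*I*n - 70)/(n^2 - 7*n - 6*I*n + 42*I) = (n^2 + 3*I*n + 10)/(n - 6*I)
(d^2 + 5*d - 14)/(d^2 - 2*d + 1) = (d^2 + 5*d - 14)/(d^2 - 2*d + 1)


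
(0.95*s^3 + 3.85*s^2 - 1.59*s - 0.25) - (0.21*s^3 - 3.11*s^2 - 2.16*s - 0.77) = 0.74*s^3 + 6.96*s^2 + 0.57*s + 0.52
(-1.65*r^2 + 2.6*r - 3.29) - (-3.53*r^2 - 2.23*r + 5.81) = 1.88*r^2 + 4.83*r - 9.1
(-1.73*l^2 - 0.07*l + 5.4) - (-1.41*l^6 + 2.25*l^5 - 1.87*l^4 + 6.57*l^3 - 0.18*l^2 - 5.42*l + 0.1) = 1.41*l^6 - 2.25*l^5 + 1.87*l^4 - 6.57*l^3 - 1.55*l^2 + 5.35*l + 5.3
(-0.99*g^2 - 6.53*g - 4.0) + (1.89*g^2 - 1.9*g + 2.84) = 0.9*g^2 - 8.43*g - 1.16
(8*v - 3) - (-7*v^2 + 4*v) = 7*v^2 + 4*v - 3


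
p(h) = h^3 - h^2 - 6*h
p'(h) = 3*h^2 - 2*h - 6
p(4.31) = 35.63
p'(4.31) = 41.11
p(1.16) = -6.74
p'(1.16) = -4.28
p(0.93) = -5.64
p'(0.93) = -5.27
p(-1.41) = 3.67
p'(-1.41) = 2.78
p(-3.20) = -23.81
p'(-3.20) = 31.12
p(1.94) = -8.10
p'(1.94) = 1.41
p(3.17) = 2.79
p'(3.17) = 17.81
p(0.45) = -2.81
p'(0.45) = -6.29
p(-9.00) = -756.00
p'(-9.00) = 255.00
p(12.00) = 1512.00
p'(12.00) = 402.00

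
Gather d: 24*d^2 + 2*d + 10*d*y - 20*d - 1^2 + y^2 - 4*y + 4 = 24*d^2 + d*(10*y - 18) + y^2 - 4*y + 3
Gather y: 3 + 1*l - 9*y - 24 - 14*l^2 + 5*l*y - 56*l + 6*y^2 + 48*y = -14*l^2 - 55*l + 6*y^2 + y*(5*l + 39) - 21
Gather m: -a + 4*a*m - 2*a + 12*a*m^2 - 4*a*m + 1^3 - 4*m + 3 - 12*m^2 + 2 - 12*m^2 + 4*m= -3*a + m^2*(12*a - 24) + 6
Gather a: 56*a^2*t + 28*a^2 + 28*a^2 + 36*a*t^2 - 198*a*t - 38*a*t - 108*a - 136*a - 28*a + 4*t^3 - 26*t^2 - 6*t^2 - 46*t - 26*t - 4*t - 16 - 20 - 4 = a^2*(56*t + 56) + a*(36*t^2 - 236*t - 272) + 4*t^3 - 32*t^2 - 76*t - 40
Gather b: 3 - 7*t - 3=-7*t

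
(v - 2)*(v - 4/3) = v^2 - 10*v/3 + 8/3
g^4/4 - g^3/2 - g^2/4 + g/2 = g*(g/4 + 1/4)*(g - 2)*(g - 1)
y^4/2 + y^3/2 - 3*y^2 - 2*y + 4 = (y/2 + 1)*(y - 2)*(y - 1)*(y + 2)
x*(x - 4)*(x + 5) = x^3 + x^2 - 20*x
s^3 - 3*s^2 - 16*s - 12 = (s - 6)*(s + 1)*(s + 2)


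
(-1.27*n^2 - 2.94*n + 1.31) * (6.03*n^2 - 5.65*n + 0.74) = -7.6581*n^4 - 10.5527*n^3 + 23.5705*n^2 - 9.5771*n + 0.9694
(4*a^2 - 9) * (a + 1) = 4*a^3 + 4*a^2 - 9*a - 9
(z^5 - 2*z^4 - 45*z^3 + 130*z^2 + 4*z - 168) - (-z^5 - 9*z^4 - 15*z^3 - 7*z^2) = 2*z^5 + 7*z^4 - 30*z^3 + 137*z^2 + 4*z - 168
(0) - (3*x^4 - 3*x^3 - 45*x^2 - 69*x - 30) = -3*x^4 + 3*x^3 + 45*x^2 + 69*x + 30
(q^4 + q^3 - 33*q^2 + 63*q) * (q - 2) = q^5 - q^4 - 35*q^3 + 129*q^2 - 126*q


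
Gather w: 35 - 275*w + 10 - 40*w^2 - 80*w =-40*w^2 - 355*w + 45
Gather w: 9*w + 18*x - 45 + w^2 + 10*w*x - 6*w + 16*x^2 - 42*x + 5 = w^2 + w*(10*x + 3) + 16*x^2 - 24*x - 40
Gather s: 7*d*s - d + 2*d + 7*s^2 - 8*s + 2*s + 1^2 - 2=d + 7*s^2 + s*(7*d - 6) - 1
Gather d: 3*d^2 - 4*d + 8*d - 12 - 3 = 3*d^2 + 4*d - 15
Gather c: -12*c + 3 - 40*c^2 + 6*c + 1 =-40*c^2 - 6*c + 4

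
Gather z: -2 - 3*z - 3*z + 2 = -6*z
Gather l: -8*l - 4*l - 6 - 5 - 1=-12*l - 12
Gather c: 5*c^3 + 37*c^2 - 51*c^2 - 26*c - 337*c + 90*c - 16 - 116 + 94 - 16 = 5*c^3 - 14*c^2 - 273*c - 54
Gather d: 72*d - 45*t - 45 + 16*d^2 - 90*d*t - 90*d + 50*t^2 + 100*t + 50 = 16*d^2 + d*(-90*t - 18) + 50*t^2 + 55*t + 5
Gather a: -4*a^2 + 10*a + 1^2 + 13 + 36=-4*a^2 + 10*a + 50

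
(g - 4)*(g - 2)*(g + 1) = g^3 - 5*g^2 + 2*g + 8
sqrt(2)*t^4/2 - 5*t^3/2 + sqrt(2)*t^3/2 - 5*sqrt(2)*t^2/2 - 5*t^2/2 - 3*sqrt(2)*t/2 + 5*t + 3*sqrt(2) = (t - 1)*(t + 2)*(t - 3*sqrt(2))*(sqrt(2)*t/2 + 1/2)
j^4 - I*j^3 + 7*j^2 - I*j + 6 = (j - 3*I)*(j - I)*(j + I)*(j + 2*I)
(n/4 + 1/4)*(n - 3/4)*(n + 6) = n^3/4 + 25*n^2/16 + 3*n/16 - 9/8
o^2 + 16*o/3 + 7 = (o + 7/3)*(o + 3)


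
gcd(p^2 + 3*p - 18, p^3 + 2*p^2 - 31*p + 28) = 1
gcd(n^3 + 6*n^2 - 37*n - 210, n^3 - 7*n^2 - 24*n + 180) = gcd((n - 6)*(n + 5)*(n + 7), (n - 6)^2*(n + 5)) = n^2 - n - 30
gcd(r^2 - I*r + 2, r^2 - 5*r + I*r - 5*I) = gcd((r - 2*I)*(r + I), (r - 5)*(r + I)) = r + I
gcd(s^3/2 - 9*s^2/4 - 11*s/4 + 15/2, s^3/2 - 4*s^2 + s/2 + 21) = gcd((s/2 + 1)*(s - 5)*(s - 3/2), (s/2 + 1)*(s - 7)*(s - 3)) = s + 2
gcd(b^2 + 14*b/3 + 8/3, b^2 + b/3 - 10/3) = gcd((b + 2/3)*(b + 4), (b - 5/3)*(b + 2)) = 1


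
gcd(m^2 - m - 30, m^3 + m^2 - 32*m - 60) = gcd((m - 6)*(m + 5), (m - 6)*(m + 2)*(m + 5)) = m^2 - m - 30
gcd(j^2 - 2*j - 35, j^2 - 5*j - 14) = j - 7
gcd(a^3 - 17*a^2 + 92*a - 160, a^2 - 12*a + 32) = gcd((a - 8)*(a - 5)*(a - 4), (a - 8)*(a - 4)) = a^2 - 12*a + 32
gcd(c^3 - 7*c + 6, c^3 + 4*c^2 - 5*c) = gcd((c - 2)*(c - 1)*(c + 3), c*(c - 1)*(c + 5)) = c - 1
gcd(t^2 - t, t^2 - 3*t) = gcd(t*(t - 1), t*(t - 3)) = t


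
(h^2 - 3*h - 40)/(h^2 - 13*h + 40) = (h + 5)/(h - 5)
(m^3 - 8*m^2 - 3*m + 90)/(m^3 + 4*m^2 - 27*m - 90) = (m - 6)/(m + 6)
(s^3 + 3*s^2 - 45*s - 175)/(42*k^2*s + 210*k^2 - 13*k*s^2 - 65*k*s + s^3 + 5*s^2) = (s^2 - 2*s - 35)/(42*k^2 - 13*k*s + s^2)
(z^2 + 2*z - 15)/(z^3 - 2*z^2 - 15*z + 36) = (z + 5)/(z^2 + z - 12)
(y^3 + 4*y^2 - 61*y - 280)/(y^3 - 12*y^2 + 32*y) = (y^2 + 12*y + 35)/(y*(y - 4))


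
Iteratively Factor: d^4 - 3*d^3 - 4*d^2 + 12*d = (d - 2)*(d^3 - d^2 - 6*d) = d*(d - 2)*(d^2 - d - 6) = d*(d - 2)*(d + 2)*(d - 3)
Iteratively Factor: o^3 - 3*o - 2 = (o + 1)*(o^2 - o - 2) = (o + 1)^2*(o - 2)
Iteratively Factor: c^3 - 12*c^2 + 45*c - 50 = (c - 5)*(c^2 - 7*c + 10) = (c - 5)*(c - 2)*(c - 5)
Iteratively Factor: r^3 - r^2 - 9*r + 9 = (r - 1)*(r^2 - 9) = (r - 3)*(r - 1)*(r + 3)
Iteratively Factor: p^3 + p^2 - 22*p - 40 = (p + 2)*(p^2 - p - 20) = (p - 5)*(p + 2)*(p + 4)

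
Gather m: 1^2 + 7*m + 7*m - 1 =14*m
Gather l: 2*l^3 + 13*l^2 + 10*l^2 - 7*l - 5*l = 2*l^3 + 23*l^2 - 12*l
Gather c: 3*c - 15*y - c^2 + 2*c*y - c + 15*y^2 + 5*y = -c^2 + c*(2*y + 2) + 15*y^2 - 10*y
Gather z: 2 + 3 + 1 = 6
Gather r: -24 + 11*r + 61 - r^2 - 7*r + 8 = -r^2 + 4*r + 45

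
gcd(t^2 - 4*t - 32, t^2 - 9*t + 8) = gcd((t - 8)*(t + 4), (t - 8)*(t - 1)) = t - 8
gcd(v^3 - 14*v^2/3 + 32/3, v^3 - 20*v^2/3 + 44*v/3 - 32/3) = v - 2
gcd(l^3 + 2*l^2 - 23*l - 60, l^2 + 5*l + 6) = l + 3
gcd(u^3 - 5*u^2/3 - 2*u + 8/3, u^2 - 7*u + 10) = u - 2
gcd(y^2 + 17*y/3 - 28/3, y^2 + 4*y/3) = 1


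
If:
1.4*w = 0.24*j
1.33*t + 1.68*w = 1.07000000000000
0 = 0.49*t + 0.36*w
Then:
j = 8.88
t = -1.12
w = 1.52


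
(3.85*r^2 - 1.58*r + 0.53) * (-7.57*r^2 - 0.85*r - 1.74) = -29.1445*r^4 + 8.6881*r^3 - 9.3681*r^2 + 2.2987*r - 0.9222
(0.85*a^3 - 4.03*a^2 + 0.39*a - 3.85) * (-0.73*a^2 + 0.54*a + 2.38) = -0.6205*a^5 + 3.4009*a^4 - 0.4379*a^3 - 6.5703*a^2 - 1.1508*a - 9.163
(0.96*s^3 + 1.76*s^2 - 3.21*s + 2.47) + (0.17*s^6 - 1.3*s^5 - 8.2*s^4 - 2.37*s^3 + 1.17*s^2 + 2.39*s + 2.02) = 0.17*s^6 - 1.3*s^5 - 8.2*s^4 - 1.41*s^3 + 2.93*s^2 - 0.82*s + 4.49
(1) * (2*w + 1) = 2*w + 1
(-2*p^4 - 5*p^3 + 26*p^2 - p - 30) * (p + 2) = -2*p^5 - 9*p^4 + 16*p^3 + 51*p^2 - 32*p - 60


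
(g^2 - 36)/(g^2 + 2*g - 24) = (g - 6)/(g - 4)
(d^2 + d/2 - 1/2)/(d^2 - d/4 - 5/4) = 2*(2*d - 1)/(4*d - 5)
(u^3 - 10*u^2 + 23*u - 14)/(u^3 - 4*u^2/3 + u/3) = 3*(u^2 - 9*u + 14)/(u*(3*u - 1))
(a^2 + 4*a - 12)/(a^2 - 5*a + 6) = (a + 6)/(a - 3)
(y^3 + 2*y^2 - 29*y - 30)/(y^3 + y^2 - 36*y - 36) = (y - 5)/(y - 6)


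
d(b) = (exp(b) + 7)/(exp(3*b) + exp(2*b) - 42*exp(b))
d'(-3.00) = 3.35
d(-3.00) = -3.38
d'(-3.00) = 3.35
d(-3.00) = -3.38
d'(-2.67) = 2.41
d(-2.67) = -2.43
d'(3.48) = -0.00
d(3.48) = 0.00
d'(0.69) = 0.06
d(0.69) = -0.13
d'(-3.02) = 3.41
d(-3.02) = -3.44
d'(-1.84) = 1.05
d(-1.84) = -1.08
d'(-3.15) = 3.89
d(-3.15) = -3.92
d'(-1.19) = 0.55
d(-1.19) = -0.58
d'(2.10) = -0.27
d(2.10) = 0.06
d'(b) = (exp(b) + 7)*(-3*exp(3*b) - 2*exp(2*b) + 42*exp(b))/(exp(3*b) + exp(2*b) - 42*exp(b))^2 + exp(b)/(exp(3*b) + exp(2*b) - 42*exp(b))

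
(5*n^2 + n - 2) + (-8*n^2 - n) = -3*n^2 - 2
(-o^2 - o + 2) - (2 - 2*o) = -o^2 + o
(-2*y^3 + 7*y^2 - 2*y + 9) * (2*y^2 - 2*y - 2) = -4*y^5 + 18*y^4 - 14*y^3 + 8*y^2 - 14*y - 18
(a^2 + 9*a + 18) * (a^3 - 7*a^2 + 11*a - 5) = a^5 + 2*a^4 - 34*a^3 - 32*a^2 + 153*a - 90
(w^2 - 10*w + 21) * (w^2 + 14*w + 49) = w^4 + 4*w^3 - 70*w^2 - 196*w + 1029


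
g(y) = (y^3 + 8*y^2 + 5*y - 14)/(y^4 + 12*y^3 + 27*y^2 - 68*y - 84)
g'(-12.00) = -0.02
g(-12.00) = -0.14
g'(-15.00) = -0.00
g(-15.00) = -0.10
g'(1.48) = -0.65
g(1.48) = -0.17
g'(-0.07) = -0.21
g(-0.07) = 0.18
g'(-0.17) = -0.25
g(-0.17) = 0.20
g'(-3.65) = -0.15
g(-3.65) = 0.22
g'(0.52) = -0.15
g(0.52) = 0.08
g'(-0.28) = -0.31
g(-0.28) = 0.23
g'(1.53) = -0.79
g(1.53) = -0.21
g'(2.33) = -1.55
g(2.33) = 0.63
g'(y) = (3*y^2 + 16*y + 5)/(y^4 + 12*y^3 + 27*y^2 - 68*y - 84) + (-4*y^3 - 36*y^2 - 54*y + 68)*(y^3 + 8*y^2 + 5*y - 14)/(y^4 + 12*y^3 + 27*y^2 - 68*y - 84)^2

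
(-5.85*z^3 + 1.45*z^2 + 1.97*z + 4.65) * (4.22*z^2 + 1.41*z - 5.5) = -24.687*z^5 - 2.1295*z^4 + 42.5329*z^3 + 14.4257*z^2 - 4.2785*z - 25.575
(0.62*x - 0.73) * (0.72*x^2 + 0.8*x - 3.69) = 0.4464*x^3 - 0.0296*x^2 - 2.8718*x + 2.6937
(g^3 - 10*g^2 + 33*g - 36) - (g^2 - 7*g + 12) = g^3 - 11*g^2 + 40*g - 48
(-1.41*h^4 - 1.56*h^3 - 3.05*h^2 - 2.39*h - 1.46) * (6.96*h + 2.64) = -9.8136*h^5 - 14.58*h^4 - 25.3464*h^3 - 24.6864*h^2 - 16.4712*h - 3.8544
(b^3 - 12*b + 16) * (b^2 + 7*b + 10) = b^5 + 7*b^4 - 2*b^3 - 68*b^2 - 8*b + 160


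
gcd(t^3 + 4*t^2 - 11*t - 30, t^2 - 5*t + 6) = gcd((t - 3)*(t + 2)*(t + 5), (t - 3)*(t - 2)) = t - 3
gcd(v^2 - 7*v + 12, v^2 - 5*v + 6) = v - 3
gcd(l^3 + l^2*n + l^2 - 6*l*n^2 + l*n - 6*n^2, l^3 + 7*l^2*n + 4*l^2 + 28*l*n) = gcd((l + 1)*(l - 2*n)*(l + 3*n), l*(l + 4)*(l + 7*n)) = 1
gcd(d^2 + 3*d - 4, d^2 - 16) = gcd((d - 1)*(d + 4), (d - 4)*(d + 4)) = d + 4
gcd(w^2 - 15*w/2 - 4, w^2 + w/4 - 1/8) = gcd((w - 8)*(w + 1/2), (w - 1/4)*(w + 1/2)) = w + 1/2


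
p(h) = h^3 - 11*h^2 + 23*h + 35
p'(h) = 3*h^2 - 22*h + 23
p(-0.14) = 31.56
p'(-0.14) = 26.14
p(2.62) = 37.74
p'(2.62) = -14.05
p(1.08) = 48.27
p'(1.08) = 2.74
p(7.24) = 4.43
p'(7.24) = 20.97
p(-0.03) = 34.30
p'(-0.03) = 23.66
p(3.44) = 24.66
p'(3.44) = -17.18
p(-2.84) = -141.95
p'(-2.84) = 109.68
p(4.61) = 5.23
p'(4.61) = -14.66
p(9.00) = 80.00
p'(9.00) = 68.00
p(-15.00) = -6160.00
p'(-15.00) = 1028.00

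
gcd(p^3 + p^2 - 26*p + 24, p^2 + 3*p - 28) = p - 4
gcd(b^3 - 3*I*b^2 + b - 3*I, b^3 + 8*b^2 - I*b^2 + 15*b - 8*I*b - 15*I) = b - I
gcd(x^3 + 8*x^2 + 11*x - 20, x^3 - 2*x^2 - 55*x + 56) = x - 1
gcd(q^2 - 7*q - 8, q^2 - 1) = q + 1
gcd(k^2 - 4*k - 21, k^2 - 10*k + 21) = k - 7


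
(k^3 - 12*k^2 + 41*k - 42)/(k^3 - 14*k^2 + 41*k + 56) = (k^2 - 5*k + 6)/(k^2 - 7*k - 8)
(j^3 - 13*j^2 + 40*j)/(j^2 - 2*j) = (j^2 - 13*j + 40)/(j - 2)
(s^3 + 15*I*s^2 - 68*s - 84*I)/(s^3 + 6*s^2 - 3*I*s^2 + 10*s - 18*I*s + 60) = (s^2 + 13*I*s - 42)/(s^2 + s*(6 - 5*I) - 30*I)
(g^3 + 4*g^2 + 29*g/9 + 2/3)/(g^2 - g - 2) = (g^3 + 4*g^2 + 29*g/9 + 2/3)/(g^2 - g - 2)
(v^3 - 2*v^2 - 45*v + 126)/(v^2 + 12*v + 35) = (v^2 - 9*v + 18)/(v + 5)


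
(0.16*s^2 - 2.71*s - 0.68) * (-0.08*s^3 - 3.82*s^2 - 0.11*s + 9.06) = -0.0128*s^5 - 0.3944*s^4 + 10.389*s^3 + 4.3453*s^2 - 24.4778*s - 6.1608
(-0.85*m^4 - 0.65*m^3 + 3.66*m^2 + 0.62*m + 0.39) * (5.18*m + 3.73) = -4.403*m^5 - 6.5375*m^4 + 16.5343*m^3 + 16.8634*m^2 + 4.3328*m + 1.4547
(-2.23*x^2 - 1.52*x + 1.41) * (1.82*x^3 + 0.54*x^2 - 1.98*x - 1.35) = -4.0586*x^5 - 3.9706*x^4 + 6.1608*x^3 + 6.7815*x^2 - 0.7398*x - 1.9035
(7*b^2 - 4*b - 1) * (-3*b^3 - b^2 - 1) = -21*b^5 + 5*b^4 + 7*b^3 - 6*b^2 + 4*b + 1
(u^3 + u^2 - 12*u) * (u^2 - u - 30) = u^5 - 43*u^3 - 18*u^2 + 360*u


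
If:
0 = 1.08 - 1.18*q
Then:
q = 0.92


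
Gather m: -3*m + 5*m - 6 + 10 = 2*m + 4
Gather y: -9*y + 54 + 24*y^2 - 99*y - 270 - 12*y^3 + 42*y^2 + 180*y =-12*y^3 + 66*y^2 + 72*y - 216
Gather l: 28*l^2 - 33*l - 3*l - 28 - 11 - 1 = 28*l^2 - 36*l - 40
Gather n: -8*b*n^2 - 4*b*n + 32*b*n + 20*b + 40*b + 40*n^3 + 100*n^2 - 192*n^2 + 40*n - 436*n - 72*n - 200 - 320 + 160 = 60*b + 40*n^3 + n^2*(-8*b - 92) + n*(28*b - 468) - 360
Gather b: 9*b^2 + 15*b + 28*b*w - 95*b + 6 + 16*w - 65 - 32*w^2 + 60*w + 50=9*b^2 + b*(28*w - 80) - 32*w^2 + 76*w - 9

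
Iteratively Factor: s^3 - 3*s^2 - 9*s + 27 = (s + 3)*(s^2 - 6*s + 9) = (s - 3)*(s + 3)*(s - 3)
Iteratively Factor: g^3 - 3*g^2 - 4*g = (g - 4)*(g^2 + g) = (g - 4)*(g + 1)*(g)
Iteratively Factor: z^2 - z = (z)*(z - 1)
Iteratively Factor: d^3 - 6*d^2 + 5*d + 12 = (d - 3)*(d^2 - 3*d - 4) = (d - 4)*(d - 3)*(d + 1)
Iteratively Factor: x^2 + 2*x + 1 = (x + 1)*(x + 1)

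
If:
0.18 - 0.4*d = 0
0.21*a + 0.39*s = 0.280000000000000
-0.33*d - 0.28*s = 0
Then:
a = 2.32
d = 0.45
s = -0.53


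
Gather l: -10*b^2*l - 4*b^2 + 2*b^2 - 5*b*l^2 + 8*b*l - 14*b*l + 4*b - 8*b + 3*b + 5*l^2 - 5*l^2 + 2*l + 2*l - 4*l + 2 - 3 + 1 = -2*b^2 - 5*b*l^2 - b + l*(-10*b^2 - 6*b)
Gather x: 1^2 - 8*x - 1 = -8*x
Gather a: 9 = 9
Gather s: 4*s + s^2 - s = s^2 + 3*s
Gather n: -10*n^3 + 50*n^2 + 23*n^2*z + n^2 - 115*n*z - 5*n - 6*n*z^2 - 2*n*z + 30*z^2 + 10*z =-10*n^3 + n^2*(23*z + 51) + n*(-6*z^2 - 117*z - 5) + 30*z^2 + 10*z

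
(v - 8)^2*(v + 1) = v^3 - 15*v^2 + 48*v + 64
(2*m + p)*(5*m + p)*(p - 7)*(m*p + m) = 10*m^3*p^2 - 60*m^3*p - 70*m^3 + 7*m^2*p^3 - 42*m^2*p^2 - 49*m^2*p + m*p^4 - 6*m*p^3 - 7*m*p^2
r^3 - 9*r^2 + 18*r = r*(r - 6)*(r - 3)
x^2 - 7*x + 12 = (x - 4)*(x - 3)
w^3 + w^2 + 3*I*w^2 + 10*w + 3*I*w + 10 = (w + 1)*(w - 2*I)*(w + 5*I)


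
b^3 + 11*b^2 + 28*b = b*(b + 4)*(b + 7)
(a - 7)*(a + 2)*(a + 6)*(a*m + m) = a^4*m + 2*a^3*m - 43*a^2*m - 128*a*m - 84*m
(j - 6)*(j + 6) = j^2 - 36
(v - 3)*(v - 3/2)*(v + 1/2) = v^3 - 4*v^2 + 9*v/4 + 9/4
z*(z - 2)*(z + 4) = z^3 + 2*z^2 - 8*z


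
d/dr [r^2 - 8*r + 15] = 2*r - 8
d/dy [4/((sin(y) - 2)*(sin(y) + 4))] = -8*(sin(y) + 1)*cos(y)/((sin(y) - 2)^2*(sin(y) + 4)^2)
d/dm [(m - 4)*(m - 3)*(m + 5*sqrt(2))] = 3*m^2 - 14*m + 10*sqrt(2)*m - 35*sqrt(2) + 12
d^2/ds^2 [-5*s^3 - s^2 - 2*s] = -30*s - 2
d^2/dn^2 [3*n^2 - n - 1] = 6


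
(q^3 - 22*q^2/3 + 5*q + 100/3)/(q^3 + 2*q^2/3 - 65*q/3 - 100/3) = (q - 4)/(q + 4)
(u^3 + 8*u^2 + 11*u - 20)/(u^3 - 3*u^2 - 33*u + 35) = (u + 4)/(u - 7)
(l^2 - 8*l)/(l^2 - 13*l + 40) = l/(l - 5)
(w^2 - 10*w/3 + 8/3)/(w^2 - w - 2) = (w - 4/3)/(w + 1)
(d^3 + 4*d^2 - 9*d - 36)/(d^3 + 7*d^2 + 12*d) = (d - 3)/d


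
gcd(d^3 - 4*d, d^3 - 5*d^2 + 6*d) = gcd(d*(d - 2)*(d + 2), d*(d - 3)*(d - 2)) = d^2 - 2*d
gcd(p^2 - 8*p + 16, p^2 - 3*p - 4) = p - 4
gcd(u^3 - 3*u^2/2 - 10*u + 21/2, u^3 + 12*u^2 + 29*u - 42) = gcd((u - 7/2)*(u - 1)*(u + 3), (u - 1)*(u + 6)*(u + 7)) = u - 1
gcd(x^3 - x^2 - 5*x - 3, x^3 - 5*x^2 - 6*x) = x + 1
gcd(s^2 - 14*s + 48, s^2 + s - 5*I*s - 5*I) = 1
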